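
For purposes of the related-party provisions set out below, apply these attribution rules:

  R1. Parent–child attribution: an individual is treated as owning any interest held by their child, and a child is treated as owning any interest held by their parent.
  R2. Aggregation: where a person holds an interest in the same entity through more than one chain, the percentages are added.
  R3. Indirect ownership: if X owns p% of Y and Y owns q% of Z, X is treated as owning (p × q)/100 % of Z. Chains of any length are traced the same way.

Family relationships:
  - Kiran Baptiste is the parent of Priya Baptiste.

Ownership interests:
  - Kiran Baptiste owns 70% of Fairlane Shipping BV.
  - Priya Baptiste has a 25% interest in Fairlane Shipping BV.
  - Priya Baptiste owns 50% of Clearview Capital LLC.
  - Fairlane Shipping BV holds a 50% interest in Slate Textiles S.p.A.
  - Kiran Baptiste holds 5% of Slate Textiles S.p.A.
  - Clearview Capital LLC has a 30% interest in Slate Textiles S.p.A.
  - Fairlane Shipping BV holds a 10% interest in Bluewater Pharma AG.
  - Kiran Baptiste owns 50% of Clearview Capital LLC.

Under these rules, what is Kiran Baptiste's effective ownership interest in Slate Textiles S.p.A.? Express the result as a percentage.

By parent–child attribution (R1), Kiran Baptiste is treated as also owning Priya Baptiste's interest in Fairlane Shipping BV, giving 70% + 25% = 95%.
By parent–child attribution (R1), Kiran Baptiste is treated as also owning Priya Baptiste's interest in Clearview Capital LLC, giving 50% + 50% = 100%.
Chain via Fairlane Shipping BV (R3): 95% × 50% = 47.5% of Slate Textiles S.p.A.
Chain via Clearview Capital LLC (R3): 100% × 30% = 30% of Slate Textiles S.p.A.
Direct interest in Slate Textiles S.p.A: 5%.
Aggregating (R2): 47.5% + 30% + 5% = 82.5%.

82.5%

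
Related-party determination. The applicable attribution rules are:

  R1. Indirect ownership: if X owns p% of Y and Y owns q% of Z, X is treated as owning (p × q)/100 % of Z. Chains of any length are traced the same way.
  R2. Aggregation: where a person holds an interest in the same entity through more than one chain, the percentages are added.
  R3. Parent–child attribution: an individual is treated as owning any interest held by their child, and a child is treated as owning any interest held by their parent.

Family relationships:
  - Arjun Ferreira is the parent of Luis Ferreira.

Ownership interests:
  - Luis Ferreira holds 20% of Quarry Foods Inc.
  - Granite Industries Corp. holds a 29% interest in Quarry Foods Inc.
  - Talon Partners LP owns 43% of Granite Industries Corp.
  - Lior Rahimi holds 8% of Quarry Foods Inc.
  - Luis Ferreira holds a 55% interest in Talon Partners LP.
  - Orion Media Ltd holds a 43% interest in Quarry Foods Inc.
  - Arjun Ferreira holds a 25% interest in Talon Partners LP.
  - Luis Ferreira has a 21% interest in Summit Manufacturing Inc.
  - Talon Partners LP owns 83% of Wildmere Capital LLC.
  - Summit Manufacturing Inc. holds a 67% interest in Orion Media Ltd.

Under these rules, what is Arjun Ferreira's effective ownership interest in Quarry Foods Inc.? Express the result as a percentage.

By parent–child attribution (R3), Arjun Ferreira is treated as also owning Luis Ferreira's interest in Talon Partners LP, giving 25% + 55% = 80%.
By parent–child attribution (R3), Arjun Ferreira is treated as owning Luis Ferreira's 21% interest in Summit Manufacturing Inc.
By parent–child attribution (R3), Arjun Ferreira is treated as owning Luis Ferreira's 20% interest in Quarry Foods Inc.
Chain via Talon Partners LP → Granite Industries Corp. (R1): 80% × 43% × 29% = 9.976% of Quarry Foods Inc.
Chain via Summit Manufacturing Inc. → Orion Media Ltd (R1): 21% × 67% × 43% = 6.0501% of Quarry Foods Inc.
Direct interest in Quarry Foods Inc: 20%.
Aggregating (R2): 9.976% + 6.0501% + 20% = 36.0261%.

36.0261%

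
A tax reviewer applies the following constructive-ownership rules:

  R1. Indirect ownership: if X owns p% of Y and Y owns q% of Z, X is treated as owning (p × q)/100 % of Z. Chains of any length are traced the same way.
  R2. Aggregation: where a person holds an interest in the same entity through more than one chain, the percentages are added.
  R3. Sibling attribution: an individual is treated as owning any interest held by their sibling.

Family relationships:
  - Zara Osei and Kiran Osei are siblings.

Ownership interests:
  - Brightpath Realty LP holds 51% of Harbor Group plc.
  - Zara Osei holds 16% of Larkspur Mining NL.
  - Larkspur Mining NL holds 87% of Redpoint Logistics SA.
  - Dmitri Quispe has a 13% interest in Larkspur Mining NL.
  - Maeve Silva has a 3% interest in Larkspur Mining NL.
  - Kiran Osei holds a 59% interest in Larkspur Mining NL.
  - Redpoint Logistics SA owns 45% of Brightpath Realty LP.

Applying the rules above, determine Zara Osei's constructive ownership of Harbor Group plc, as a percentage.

By sibling attribution (R3), Zara Osei is treated as also owning Kiran Osei's interest in Larkspur Mining NL, giving 16% + 59% = 75%.
Chain via Larkspur Mining NL → Redpoint Logistics SA → Brightpath Realty LP (R1): 75% × 87% × 45% × 51% = 14.974875% of Harbor Group plc.

14.974875%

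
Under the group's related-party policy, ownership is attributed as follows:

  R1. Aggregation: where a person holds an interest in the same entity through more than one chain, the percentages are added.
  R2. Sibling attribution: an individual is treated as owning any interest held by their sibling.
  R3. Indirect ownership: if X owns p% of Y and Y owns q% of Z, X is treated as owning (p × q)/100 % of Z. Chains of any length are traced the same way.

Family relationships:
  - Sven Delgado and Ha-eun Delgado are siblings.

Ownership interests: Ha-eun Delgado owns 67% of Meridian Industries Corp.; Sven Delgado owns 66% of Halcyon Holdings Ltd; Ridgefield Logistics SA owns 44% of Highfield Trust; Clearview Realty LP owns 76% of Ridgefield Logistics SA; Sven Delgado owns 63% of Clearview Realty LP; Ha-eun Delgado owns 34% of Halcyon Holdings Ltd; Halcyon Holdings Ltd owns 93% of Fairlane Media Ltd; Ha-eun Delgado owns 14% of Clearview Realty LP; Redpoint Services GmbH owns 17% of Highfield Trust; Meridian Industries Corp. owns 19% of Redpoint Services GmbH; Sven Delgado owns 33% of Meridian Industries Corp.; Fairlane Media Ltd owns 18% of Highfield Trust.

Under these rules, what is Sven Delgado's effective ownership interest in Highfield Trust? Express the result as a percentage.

45.7188%

By sibling attribution (R2), Sven Delgado is treated as also owning Ha-eun Delgado's interest in Clearview Realty LP, giving 63% + 14% = 77%.
By sibling attribution (R2), Sven Delgado is treated as also owning Ha-eun Delgado's interest in Meridian Industries Corp, giving 33% + 67% = 100%.
By sibling attribution (R2), Sven Delgado is treated as also owning Ha-eun Delgado's interest in Halcyon Holdings Ltd, giving 66% + 34% = 100%.
Chain via Clearview Realty LP → Ridgefield Logistics SA (R3): 77% × 76% × 44% = 25.7488% of Highfield Trust.
Chain via Meridian Industries Corp. → Redpoint Services GmbH (R3): 100% × 19% × 17% = 3.23% of Highfield Trust.
Chain via Halcyon Holdings Ltd → Fairlane Media Ltd (R3): 100% × 93% × 18% = 16.74% of Highfield Trust.
Aggregating (R1): 25.7488% + 3.23% + 16.74% = 45.7188%.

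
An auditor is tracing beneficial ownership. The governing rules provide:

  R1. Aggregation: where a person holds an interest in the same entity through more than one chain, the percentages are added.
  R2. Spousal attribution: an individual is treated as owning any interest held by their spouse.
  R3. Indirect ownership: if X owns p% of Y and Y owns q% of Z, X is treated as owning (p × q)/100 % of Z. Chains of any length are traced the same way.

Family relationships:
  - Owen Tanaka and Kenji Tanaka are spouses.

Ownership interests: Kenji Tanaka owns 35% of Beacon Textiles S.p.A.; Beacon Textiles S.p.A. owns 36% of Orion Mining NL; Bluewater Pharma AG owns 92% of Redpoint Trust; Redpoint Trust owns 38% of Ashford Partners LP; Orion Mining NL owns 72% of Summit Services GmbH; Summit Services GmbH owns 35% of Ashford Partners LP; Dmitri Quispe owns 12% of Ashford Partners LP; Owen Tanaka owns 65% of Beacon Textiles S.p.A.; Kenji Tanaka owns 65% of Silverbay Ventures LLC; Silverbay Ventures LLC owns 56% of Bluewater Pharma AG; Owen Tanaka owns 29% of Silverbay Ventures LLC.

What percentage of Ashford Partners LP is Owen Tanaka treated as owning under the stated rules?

27.474944%

By spousal attribution (R2), Owen Tanaka is treated as also owning Kenji Tanaka's interest in Silverbay Ventures LLC, giving 29% + 65% = 94%.
By spousal attribution (R2), Owen Tanaka is treated as also owning Kenji Tanaka's interest in Beacon Textiles S.p.A, giving 65% + 35% = 100%.
Chain via Silverbay Ventures LLC → Bluewater Pharma AG → Redpoint Trust (R3): 94% × 56% × 92% × 38% = 18.402944% of Ashford Partners LP.
Chain via Beacon Textiles S.p.A. → Orion Mining NL → Summit Services GmbH (R3): 100% × 36% × 72% × 35% = 9.072% of Ashford Partners LP.
Aggregating (R1): 18.402944% + 9.072% = 27.474944%.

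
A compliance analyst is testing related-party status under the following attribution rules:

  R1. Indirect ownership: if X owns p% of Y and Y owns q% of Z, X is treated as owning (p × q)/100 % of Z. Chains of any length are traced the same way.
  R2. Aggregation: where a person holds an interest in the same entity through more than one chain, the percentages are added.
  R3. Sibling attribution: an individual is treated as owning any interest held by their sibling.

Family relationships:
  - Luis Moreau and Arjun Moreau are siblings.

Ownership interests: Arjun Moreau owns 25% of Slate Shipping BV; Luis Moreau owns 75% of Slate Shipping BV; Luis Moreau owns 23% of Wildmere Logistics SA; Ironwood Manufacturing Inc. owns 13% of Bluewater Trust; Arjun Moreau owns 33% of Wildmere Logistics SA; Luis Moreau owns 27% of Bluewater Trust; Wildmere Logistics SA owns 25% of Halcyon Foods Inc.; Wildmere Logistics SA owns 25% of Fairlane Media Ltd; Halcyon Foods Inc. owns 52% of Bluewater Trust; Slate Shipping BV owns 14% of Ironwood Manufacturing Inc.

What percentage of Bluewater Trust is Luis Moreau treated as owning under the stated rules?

By sibling attribution (R3), Luis Moreau is treated as also owning Arjun Moreau's interest in Slate Shipping BV, giving 75% + 25% = 100%.
By sibling attribution (R3), Luis Moreau is treated as also owning Arjun Moreau's interest in Wildmere Logistics SA, giving 23% + 33% = 56%.
Chain via Slate Shipping BV → Ironwood Manufacturing Inc. (R1): 100% × 14% × 13% = 1.82% of Bluewater Trust.
Chain via Wildmere Logistics SA → Halcyon Foods Inc. (R1): 56% × 25% × 52% = 7.28% of Bluewater Trust.
Direct interest in Bluewater Trust: 27%.
Aggregating (R2): 1.82% + 7.28% + 27% = 36.1%.

36.1%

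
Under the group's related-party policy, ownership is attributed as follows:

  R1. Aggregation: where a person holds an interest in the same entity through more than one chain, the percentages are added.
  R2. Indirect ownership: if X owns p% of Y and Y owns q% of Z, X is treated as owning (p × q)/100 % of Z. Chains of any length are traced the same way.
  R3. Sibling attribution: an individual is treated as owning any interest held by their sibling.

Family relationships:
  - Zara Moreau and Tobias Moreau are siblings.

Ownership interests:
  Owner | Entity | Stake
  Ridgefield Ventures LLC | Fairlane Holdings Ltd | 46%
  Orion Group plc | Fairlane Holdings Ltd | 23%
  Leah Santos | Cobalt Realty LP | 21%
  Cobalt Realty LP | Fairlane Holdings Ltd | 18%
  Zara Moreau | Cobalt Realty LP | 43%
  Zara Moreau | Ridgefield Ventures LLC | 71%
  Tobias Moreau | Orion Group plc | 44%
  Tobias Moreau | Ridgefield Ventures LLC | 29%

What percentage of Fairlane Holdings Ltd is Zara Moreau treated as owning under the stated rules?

By sibling attribution (R3), Zara Moreau is treated as also owning Tobias Moreau's interest in Ridgefield Ventures LLC, giving 71% + 29% = 100%.
By sibling attribution (R3), Zara Moreau is treated as owning Tobias Moreau's 44% interest in Orion Group plc.
Chain via Cobalt Realty LP (R2): 43% × 18% = 7.74% of Fairlane Holdings Ltd.
Chain via Ridgefield Ventures LLC (R2): 100% × 46% = 46% of Fairlane Holdings Ltd.
Chain via Orion Group plc (R2): 44% × 23% = 10.12% of Fairlane Holdings Ltd.
Aggregating (R1): 7.74% + 46% + 10.12% = 63.86%.

63.86%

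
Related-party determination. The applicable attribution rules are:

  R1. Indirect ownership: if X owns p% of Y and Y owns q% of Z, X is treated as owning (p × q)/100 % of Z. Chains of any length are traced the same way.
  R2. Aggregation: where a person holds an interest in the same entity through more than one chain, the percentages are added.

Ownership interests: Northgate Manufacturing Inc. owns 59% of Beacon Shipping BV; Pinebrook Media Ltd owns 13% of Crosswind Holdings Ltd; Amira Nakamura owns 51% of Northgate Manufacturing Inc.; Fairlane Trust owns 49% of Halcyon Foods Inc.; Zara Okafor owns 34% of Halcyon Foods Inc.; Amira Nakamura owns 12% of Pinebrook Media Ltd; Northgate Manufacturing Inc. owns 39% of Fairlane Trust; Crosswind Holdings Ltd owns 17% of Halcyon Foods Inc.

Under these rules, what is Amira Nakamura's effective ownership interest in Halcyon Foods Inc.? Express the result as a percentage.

Chain via Pinebrook Media Ltd → Crosswind Holdings Ltd (R1): 12% × 13% × 17% = 0.2652% of Halcyon Foods Inc.
Chain via Northgate Manufacturing Inc. → Fairlane Trust (R1): 51% × 39% × 49% = 9.7461% of Halcyon Foods Inc.
Aggregating (R2): 0.2652% + 9.7461% = 10.0113%.

10.0113%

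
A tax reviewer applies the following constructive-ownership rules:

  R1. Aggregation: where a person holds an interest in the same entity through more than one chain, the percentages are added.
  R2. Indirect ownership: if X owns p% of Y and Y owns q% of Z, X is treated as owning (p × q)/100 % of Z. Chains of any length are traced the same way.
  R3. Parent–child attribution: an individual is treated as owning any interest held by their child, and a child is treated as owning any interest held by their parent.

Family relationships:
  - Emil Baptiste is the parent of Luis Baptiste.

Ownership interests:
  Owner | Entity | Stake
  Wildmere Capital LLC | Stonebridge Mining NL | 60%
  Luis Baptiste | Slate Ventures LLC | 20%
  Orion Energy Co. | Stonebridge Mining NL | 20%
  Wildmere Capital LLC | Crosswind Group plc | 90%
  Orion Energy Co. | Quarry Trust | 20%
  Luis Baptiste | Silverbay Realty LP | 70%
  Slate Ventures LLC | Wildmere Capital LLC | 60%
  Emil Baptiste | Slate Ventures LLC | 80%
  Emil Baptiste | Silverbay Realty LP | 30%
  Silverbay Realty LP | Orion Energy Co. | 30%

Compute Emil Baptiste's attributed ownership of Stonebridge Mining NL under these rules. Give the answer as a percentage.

42%

By parent–child attribution (R3), Emil Baptiste is treated as also owning Luis Baptiste's interest in Slate Ventures LLC, giving 80% + 20% = 100%.
By parent–child attribution (R3), Emil Baptiste is treated as also owning Luis Baptiste's interest in Silverbay Realty LP, giving 30% + 70% = 100%.
Chain via Slate Ventures LLC → Wildmere Capital LLC (R2): 100% × 60% × 60% = 36% of Stonebridge Mining NL.
Chain via Silverbay Realty LP → Orion Energy Co. (R2): 100% × 30% × 20% = 6% of Stonebridge Mining NL.
Aggregating (R1): 36% + 6% = 42%.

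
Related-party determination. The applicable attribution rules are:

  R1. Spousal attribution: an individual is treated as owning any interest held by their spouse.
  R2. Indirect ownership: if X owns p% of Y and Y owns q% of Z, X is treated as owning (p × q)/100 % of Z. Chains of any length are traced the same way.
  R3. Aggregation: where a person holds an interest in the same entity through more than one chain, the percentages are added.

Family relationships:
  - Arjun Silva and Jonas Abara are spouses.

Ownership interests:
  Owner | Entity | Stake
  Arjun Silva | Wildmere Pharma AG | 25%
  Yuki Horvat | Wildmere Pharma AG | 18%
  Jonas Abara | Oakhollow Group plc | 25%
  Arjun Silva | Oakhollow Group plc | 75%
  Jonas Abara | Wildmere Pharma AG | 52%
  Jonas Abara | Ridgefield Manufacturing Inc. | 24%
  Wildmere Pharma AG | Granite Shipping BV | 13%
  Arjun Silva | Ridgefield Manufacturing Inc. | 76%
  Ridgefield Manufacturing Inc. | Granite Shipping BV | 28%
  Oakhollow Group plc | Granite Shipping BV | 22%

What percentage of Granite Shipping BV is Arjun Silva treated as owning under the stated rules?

60.01%

By spousal attribution (R1), Arjun Silva is treated as also owning Jonas Abara's interest in Wildmere Pharma AG, giving 25% + 52% = 77%.
By spousal attribution (R1), Arjun Silva is treated as also owning Jonas Abara's interest in Ridgefield Manufacturing Inc, giving 76% + 24% = 100%.
By spousal attribution (R1), Arjun Silva is treated as also owning Jonas Abara's interest in Oakhollow Group plc, giving 75% + 25% = 100%.
Chain via Wildmere Pharma AG (R2): 77% × 13% = 10.01% of Granite Shipping BV.
Chain via Ridgefield Manufacturing Inc. (R2): 100% × 28% = 28% of Granite Shipping BV.
Chain via Oakhollow Group plc (R2): 100% × 22% = 22% of Granite Shipping BV.
Aggregating (R3): 10.01% + 28% + 22% = 60.01%.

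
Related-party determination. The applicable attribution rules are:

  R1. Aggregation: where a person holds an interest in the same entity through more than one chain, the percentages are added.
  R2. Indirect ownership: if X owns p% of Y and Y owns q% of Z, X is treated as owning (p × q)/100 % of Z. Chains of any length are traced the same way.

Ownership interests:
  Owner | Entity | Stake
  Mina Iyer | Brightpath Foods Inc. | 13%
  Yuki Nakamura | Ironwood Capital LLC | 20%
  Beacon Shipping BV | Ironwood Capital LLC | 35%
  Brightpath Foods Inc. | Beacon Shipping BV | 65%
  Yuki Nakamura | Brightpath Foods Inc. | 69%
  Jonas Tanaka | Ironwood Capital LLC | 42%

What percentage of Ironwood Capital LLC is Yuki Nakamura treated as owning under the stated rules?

Chain via Brightpath Foods Inc. → Beacon Shipping BV (R2): 69% × 65% × 35% = 15.6975% of Ironwood Capital LLC.
Direct interest in Ironwood Capital LLC: 20%.
Aggregating (R1): 15.6975% + 20% = 35.6975%.

35.6975%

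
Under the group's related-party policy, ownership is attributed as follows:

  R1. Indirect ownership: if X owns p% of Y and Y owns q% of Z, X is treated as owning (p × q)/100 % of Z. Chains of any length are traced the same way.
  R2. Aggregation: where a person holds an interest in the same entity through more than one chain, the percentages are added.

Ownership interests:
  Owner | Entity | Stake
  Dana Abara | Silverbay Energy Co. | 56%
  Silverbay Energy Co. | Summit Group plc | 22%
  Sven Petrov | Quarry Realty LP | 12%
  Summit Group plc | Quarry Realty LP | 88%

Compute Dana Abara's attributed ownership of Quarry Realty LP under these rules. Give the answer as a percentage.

10.8416%

Chain via Silverbay Energy Co. → Summit Group plc (R1): 56% × 22% × 88% = 10.8416% of Quarry Realty LP.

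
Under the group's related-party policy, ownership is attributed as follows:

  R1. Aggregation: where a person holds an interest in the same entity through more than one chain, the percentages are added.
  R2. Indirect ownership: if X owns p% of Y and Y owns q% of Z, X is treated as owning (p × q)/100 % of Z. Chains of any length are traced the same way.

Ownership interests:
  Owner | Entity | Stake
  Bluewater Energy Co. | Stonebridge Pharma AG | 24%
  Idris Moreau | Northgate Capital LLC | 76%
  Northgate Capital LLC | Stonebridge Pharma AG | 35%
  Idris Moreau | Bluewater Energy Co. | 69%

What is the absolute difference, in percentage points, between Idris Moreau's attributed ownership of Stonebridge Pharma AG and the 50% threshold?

6.84

Chain via Bluewater Energy Co. (R2): 69% × 24% = 16.56% of Stonebridge Pharma AG.
Chain via Northgate Capital LLC (R2): 76% × 35% = 26.6% of Stonebridge Pharma AG.
Aggregating (R1): 16.56% + 26.6% = 43.16%.
43.16% falls short of the 50% threshold by 6.84 percentage points.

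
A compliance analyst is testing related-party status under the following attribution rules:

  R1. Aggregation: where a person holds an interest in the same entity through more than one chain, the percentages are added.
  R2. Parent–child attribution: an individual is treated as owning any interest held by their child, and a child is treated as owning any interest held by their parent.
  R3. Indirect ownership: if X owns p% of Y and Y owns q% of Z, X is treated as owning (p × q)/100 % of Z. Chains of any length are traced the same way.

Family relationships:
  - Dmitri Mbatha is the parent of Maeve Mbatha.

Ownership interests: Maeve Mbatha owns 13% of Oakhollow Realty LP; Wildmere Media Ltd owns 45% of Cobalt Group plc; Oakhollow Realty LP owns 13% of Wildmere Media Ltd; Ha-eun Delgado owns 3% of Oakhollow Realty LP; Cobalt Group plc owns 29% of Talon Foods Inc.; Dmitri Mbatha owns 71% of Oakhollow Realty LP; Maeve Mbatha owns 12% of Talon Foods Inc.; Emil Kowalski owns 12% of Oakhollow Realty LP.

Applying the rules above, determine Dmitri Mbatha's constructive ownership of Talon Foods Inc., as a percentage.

13.42506%

By parent–child attribution (R2), Dmitri Mbatha is treated as also owning Maeve Mbatha's interest in Oakhollow Realty LP, giving 71% + 13% = 84%.
By parent–child attribution (R2), Dmitri Mbatha is treated as owning Maeve Mbatha's 12% interest in Talon Foods Inc.
Chain via Oakhollow Realty LP → Wildmere Media Ltd → Cobalt Group plc (R3): 84% × 13% × 45% × 29% = 1.42506% of Talon Foods Inc.
Direct interest in Talon Foods Inc: 12%.
Aggregating (R1): 1.42506% + 12% = 13.42506%.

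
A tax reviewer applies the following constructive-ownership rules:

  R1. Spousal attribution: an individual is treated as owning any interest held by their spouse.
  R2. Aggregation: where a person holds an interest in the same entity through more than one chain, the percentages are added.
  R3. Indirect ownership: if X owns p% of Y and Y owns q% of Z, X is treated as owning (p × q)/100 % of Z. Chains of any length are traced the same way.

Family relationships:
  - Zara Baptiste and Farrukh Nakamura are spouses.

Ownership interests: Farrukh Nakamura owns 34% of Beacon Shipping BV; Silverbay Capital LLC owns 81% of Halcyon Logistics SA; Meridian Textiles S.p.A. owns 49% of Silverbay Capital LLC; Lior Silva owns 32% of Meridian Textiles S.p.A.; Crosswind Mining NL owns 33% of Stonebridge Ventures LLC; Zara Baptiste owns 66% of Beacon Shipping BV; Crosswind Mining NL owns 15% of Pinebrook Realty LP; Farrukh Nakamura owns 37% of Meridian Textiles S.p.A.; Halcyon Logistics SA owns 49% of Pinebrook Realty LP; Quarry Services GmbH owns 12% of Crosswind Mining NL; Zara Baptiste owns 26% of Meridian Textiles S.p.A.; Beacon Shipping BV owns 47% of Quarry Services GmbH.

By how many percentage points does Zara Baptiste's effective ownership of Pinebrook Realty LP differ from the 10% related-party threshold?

3.098303

By spousal attribution (R1), Zara Baptiste is treated as also owning Farrukh Nakamura's interest in Meridian Textiles S.p.A, giving 26% + 37% = 63%.
By spousal attribution (R1), Zara Baptiste is treated as also owning Farrukh Nakamura's interest in Beacon Shipping BV, giving 66% + 34% = 100%.
Chain via Meridian Textiles S.p.A. → Silverbay Capital LLC → Halcyon Logistics SA (R3): 63% × 49% × 81% × 49% = 12.252303% of Pinebrook Realty LP.
Chain via Beacon Shipping BV → Quarry Services GmbH → Crosswind Mining NL (R3): 100% × 47% × 12% × 15% = 0.846% of Pinebrook Realty LP.
Aggregating (R2): 12.252303% + 0.846% = 13.098303%.
13.098303% exceeds the 10% threshold by 3.098303 percentage points.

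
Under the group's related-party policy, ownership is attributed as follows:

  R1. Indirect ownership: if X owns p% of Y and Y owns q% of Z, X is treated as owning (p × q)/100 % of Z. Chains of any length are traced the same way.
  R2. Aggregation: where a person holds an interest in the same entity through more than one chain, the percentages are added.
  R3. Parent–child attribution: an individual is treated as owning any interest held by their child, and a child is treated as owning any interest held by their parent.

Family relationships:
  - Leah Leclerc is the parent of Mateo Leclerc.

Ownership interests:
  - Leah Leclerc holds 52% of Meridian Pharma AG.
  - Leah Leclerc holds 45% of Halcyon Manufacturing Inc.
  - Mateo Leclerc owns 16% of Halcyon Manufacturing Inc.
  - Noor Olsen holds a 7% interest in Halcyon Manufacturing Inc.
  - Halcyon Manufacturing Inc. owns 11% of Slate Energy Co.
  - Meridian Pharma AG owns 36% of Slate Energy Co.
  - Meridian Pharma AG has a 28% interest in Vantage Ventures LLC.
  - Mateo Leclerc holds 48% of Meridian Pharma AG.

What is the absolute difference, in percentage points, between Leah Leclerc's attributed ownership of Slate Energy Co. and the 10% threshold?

By parent–child attribution (R3), Leah Leclerc is treated as also owning Mateo Leclerc's interest in Halcyon Manufacturing Inc, giving 45% + 16% = 61%.
By parent–child attribution (R3), Leah Leclerc is treated as also owning Mateo Leclerc's interest in Meridian Pharma AG, giving 52% + 48% = 100%.
Chain via Halcyon Manufacturing Inc. (R1): 61% × 11% = 6.71% of Slate Energy Co.
Chain via Meridian Pharma AG (R1): 100% × 36% = 36% of Slate Energy Co.
Aggregating (R2): 6.71% + 36% = 42.71%.
42.71% exceeds the 10% threshold by 32.71 percentage points.

32.71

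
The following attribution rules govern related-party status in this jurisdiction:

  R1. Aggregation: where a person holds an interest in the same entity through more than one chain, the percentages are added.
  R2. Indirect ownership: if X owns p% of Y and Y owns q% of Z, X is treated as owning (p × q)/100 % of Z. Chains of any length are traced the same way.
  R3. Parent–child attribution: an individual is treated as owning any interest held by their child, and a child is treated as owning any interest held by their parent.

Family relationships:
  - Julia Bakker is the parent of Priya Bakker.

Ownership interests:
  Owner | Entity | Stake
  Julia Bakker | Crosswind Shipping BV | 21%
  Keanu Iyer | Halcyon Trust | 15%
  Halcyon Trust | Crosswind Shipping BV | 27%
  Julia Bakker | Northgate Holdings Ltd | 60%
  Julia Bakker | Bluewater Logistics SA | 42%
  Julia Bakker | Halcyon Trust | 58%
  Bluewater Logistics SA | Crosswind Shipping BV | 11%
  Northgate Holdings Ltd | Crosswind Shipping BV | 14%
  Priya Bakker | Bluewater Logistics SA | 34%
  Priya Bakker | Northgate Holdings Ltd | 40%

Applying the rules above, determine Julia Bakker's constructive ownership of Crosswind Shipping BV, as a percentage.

59.02%

By parent–child attribution (R3), Julia Bakker is treated as also owning Priya Bakker's interest in Bluewater Logistics SA, giving 42% + 34% = 76%.
By parent–child attribution (R3), Julia Bakker is treated as also owning Priya Bakker's interest in Northgate Holdings Ltd, giving 60% + 40% = 100%.
Chain via Halcyon Trust (R2): 58% × 27% = 15.66% of Crosswind Shipping BV.
Chain via Bluewater Logistics SA (R2): 76% × 11% = 8.36% of Crosswind Shipping BV.
Chain via Northgate Holdings Ltd (R2): 100% × 14% = 14% of Crosswind Shipping BV.
Direct interest in Crosswind Shipping BV: 21%.
Aggregating (R1): 15.66% + 8.36% + 14% + 21% = 59.02%.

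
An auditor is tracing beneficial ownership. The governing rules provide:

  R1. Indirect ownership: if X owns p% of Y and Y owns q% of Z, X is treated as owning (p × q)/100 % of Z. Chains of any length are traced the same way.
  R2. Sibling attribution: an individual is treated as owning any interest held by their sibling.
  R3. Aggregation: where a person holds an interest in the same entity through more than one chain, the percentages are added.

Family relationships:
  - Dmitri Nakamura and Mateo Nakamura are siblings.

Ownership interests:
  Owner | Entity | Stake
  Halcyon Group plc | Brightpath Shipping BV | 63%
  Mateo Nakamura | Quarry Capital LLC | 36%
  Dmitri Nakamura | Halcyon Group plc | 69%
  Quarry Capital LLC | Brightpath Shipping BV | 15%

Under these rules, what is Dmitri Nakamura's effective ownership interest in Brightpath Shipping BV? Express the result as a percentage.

48.87%

By sibling attribution (R2), Dmitri Nakamura is treated as owning Mateo Nakamura's 36% interest in Quarry Capital LLC.
Chain via Halcyon Group plc (R1): 69% × 63% = 43.47% of Brightpath Shipping BV.
Chain via Quarry Capital LLC (R1): 36% × 15% = 5.4% of Brightpath Shipping BV.
Aggregating (R3): 43.47% + 5.4% = 48.87%.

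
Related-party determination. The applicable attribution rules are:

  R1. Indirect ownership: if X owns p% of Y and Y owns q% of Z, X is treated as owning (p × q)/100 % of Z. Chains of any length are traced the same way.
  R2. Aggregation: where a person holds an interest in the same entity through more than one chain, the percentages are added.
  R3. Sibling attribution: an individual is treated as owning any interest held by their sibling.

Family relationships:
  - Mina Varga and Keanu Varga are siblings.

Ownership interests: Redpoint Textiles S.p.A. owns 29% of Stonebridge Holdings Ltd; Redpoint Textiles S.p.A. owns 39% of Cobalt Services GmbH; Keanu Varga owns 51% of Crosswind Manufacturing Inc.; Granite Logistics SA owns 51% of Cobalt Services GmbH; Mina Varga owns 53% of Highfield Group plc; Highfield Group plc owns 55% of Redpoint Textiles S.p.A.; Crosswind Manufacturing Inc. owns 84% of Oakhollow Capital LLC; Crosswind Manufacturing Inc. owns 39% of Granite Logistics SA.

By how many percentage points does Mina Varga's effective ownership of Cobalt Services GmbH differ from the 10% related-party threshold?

11.5124

By sibling attribution (R3), Mina Varga is treated as owning Keanu Varga's 51% interest in Crosswind Manufacturing Inc.
Chain via Highfield Group plc → Redpoint Textiles S.p.A. (R1): 53% × 55% × 39% = 11.3685% of Cobalt Services GmbH.
Chain via Crosswind Manufacturing Inc. → Granite Logistics SA (R1): 51% × 39% × 51% = 10.1439% of Cobalt Services GmbH.
Aggregating (R2): 11.3685% + 10.1439% = 21.5124%.
21.5124% exceeds the 10% threshold by 11.5124 percentage points.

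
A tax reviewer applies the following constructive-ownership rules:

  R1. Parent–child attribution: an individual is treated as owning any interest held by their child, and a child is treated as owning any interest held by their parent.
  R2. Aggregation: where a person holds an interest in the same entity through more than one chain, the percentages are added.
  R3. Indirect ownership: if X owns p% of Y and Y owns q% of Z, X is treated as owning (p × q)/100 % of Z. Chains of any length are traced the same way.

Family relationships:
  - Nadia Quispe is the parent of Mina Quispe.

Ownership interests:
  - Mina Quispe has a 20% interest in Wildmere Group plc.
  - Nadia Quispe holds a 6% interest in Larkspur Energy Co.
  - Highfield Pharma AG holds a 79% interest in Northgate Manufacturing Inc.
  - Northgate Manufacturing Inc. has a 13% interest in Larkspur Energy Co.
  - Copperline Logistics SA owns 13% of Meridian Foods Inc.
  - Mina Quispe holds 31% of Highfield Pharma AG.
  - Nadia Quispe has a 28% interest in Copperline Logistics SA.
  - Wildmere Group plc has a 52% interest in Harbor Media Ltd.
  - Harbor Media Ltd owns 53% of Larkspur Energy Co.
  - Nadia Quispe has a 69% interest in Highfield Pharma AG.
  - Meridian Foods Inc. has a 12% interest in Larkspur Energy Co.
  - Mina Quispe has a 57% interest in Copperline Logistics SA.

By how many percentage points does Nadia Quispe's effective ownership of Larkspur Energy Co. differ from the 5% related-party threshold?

18.108

By parent–child attribution (R1), Nadia Quispe is treated as also owning Mina Quispe's interest in Highfield Pharma AG, giving 69% + 31% = 100%.
By parent–child attribution (R1), Nadia Quispe is treated as also owning Mina Quispe's interest in Copperline Logistics SA, giving 28% + 57% = 85%.
By parent–child attribution (R1), Nadia Quispe is treated as owning Mina Quispe's 20% interest in Wildmere Group plc.
Chain via Highfield Pharma AG → Northgate Manufacturing Inc. (R3): 100% × 79% × 13% = 10.27% of Larkspur Energy Co.
Chain via Copperline Logistics SA → Meridian Foods Inc. (R3): 85% × 13% × 12% = 1.326% of Larkspur Energy Co.
Direct interest in Larkspur Energy Co: 6%.
Chain via Wildmere Group plc → Harbor Media Ltd (R3): 20% × 52% × 53% = 5.512% of Larkspur Energy Co.
Aggregating (R2): 10.27% + 1.326% + 6% + 5.512% = 23.108%.
23.108% exceeds the 5% threshold by 18.108 percentage points.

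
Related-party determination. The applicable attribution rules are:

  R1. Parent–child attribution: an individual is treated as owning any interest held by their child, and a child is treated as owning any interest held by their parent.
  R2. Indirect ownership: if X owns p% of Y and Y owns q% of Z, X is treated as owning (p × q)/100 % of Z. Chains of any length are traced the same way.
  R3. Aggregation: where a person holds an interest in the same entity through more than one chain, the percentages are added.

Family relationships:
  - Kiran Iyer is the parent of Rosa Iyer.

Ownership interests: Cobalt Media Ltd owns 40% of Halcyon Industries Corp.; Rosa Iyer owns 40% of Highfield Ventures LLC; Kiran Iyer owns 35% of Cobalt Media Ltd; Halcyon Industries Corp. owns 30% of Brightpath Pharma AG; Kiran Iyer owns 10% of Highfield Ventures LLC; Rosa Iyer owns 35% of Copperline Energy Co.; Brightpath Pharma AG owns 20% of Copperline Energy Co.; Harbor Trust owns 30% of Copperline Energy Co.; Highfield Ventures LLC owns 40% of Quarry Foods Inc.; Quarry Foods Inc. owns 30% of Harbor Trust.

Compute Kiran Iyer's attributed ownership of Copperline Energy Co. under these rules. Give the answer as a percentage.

By parent–child attribution (R1), Kiran Iyer is treated as also owning Rosa Iyer's interest in Highfield Ventures LLC, giving 10% + 40% = 50%.
By parent–child attribution (R1), Kiran Iyer is treated as owning Rosa Iyer's 35% interest in Copperline Energy Co.
Chain via Highfield Ventures LLC → Quarry Foods Inc. → Harbor Trust (R2): 50% × 40% × 30% × 30% = 1.8% of Copperline Energy Co.
Chain via Cobalt Media Ltd → Halcyon Industries Corp. → Brightpath Pharma AG (R2): 35% × 40% × 30% × 20% = 0.84% of Copperline Energy Co.
Direct interest in Copperline Energy Co: 35%.
Aggregating (R3): 1.8% + 0.84% + 35% = 37.64%.

37.64%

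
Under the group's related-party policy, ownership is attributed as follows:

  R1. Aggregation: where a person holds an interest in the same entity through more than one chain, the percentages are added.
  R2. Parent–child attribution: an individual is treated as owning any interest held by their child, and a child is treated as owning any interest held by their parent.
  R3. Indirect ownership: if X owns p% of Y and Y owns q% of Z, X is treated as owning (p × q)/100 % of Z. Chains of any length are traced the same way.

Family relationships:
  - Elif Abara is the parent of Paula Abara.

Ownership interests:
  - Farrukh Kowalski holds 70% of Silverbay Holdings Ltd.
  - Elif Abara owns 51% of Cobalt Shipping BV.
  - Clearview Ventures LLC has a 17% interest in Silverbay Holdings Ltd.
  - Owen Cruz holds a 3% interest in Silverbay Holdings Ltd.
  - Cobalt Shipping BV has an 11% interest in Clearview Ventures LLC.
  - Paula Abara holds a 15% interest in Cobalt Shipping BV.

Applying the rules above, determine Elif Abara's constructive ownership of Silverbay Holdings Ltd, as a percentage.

1.2342%

By parent–child attribution (R2), Elif Abara is treated as also owning Paula Abara's interest in Cobalt Shipping BV, giving 51% + 15% = 66%.
Chain via Cobalt Shipping BV → Clearview Ventures LLC (R3): 66% × 11% × 17% = 1.2342% of Silverbay Holdings Ltd.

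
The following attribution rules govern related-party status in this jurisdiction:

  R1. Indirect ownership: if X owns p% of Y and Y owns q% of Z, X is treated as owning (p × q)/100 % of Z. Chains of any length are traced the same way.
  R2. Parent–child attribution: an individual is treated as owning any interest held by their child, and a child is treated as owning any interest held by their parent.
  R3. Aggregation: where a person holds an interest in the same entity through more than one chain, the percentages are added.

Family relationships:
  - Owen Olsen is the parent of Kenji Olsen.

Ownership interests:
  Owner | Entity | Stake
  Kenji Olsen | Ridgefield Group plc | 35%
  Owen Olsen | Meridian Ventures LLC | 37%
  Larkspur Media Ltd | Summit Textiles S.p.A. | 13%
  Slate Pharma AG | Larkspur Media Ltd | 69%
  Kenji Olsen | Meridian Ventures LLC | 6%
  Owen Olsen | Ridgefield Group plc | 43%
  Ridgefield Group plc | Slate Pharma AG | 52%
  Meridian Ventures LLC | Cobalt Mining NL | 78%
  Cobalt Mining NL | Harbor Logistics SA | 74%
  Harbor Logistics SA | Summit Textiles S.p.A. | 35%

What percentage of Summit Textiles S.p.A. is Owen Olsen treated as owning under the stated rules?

By parent–child attribution (R2), Owen Olsen is treated as also owning Kenji Olsen's interest in Meridian Ventures LLC, giving 37% + 6% = 43%.
By parent–child attribution (R2), Owen Olsen is treated as also owning Kenji Olsen's interest in Ridgefield Group plc, giving 43% + 35% = 78%.
Chain via Meridian Ventures LLC → Cobalt Mining NL → Harbor Logistics SA (R1): 43% × 78% × 74% × 35% = 8.68686% of Summit Textiles S.p.A.
Chain via Ridgefield Group plc → Slate Pharma AG → Larkspur Media Ltd (R1): 78% × 52% × 69% × 13% = 3.638232% of Summit Textiles S.p.A.
Aggregating (R3): 8.68686% + 3.638232% = 12.325092%.

12.325092%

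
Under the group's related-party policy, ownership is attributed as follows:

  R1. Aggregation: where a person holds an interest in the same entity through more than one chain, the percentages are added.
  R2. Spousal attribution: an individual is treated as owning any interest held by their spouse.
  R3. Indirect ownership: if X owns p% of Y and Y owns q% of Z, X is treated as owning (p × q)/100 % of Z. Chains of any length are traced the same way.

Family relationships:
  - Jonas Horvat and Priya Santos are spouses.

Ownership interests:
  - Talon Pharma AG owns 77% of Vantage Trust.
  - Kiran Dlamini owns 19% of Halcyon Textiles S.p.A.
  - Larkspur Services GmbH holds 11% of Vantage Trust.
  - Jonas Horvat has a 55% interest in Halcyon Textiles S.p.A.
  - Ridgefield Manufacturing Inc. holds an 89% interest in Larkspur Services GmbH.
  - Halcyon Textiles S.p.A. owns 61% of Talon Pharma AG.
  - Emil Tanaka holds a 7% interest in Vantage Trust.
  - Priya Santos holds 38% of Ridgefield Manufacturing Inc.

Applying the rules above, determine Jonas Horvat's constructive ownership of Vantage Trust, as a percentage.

29.5537%

By spousal attribution (R2), Jonas Horvat is treated as owning Priya Santos's 38% interest in Ridgefield Manufacturing Inc.
Chain via Halcyon Textiles S.p.A. → Talon Pharma AG (R3): 55% × 61% × 77% = 25.8335% of Vantage Trust.
Chain via Ridgefield Manufacturing Inc. → Larkspur Services GmbH (R3): 38% × 89% × 11% = 3.7202% of Vantage Trust.
Aggregating (R1): 25.8335% + 3.7202% = 29.5537%.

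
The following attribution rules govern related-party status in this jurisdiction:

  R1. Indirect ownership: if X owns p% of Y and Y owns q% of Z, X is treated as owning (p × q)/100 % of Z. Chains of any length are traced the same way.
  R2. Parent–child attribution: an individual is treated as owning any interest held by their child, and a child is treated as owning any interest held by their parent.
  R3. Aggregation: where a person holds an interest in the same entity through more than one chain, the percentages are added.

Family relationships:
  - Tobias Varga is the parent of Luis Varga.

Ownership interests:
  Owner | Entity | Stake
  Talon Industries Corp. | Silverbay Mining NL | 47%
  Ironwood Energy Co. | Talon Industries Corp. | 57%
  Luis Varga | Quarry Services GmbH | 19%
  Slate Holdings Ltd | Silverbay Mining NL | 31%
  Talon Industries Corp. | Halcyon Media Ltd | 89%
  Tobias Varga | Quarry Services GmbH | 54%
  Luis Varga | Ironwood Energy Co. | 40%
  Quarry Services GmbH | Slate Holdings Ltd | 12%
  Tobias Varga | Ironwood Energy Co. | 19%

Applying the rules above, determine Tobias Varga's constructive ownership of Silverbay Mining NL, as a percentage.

18.5217%

By parent–child attribution (R2), Tobias Varga is treated as also owning Luis Varga's interest in Quarry Services GmbH, giving 54% + 19% = 73%.
By parent–child attribution (R2), Tobias Varga is treated as also owning Luis Varga's interest in Ironwood Energy Co, giving 19% + 40% = 59%.
Chain via Quarry Services GmbH → Slate Holdings Ltd (R1): 73% × 12% × 31% = 2.7156% of Silverbay Mining NL.
Chain via Ironwood Energy Co. → Talon Industries Corp. (R1): 59% × 57% × 47% = 15.8061% of Silverbay Mining NL.
Aggregating (R3): 2.7156% + 15.8061% = 18.5217%.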